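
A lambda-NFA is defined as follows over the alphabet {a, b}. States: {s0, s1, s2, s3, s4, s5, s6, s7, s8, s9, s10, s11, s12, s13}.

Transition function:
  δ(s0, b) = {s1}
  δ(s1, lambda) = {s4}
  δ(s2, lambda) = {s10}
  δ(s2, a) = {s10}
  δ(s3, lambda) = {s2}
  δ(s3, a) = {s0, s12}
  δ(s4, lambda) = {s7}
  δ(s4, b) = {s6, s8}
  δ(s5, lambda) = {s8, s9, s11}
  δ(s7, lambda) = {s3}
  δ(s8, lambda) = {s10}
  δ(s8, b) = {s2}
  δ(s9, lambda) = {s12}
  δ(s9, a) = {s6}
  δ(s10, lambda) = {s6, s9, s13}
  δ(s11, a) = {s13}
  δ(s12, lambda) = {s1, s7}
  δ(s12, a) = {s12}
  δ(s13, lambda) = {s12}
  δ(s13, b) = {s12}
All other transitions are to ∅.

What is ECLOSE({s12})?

{s1, s2, s3, s4, s6, s7, s9, s10, s12, s13}

Start with {s12}.
From s12 via lambda: add s1, s7.
From s1 via lambda: add s4.
From s7 via lambda: add s3.
From s3 via lambda: add s2.
From s2 via lambda: add s10.
From s10 via lambda: add s6, s9, s13.
No new states can be added; the closed set is {s1, s2, s3, s4, s6, s7, s9, s10, s12, s13}.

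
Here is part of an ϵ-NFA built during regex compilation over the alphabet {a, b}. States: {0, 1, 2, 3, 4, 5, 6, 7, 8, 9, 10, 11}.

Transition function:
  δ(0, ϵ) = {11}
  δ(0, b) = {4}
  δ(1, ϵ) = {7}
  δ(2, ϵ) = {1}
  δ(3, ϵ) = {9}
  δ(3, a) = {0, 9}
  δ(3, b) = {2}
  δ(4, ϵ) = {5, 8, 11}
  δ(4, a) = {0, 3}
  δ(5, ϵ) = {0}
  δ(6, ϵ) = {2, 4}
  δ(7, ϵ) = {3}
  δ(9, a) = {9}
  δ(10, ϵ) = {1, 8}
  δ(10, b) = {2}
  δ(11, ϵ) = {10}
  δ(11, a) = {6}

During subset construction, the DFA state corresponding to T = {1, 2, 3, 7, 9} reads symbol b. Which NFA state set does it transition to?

{1, 2, 3, 7, 9}

3 on b → {2}.
No b-transition from 1, 2, 7, 9.
Union after reading b: {2}.
Now take the ϵ-closure:
From 2 via ϵ: add 1.
From 1 via ϵ: add 7.
From 7 via ϵ: add 3.
From 3 via ϵ: add 9.
No new states can be added; the closed set is {1, 2, 3, 7, 9}.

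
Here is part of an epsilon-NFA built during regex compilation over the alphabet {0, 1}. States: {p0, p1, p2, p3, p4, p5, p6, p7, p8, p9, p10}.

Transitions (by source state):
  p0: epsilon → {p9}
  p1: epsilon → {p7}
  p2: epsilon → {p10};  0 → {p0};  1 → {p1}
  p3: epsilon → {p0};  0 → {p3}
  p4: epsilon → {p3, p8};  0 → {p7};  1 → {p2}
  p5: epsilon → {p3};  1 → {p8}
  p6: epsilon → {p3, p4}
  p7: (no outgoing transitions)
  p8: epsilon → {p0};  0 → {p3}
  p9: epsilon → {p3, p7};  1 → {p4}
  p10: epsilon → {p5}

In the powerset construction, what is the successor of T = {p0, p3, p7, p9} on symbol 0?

{p0, p3, p7, p9}

p3 on 0 → {p3}.
No 0-transition from p0, p7, p9.
Union after reading 0: {p3}.
Now take the epsilon-closure:
From p3 via epsilon: add p0.
From p0 via epsilon: add p9.
From p9 via epsilon: add p7.
No new states can be added; the closed set is {p0, p3, p7, p9}.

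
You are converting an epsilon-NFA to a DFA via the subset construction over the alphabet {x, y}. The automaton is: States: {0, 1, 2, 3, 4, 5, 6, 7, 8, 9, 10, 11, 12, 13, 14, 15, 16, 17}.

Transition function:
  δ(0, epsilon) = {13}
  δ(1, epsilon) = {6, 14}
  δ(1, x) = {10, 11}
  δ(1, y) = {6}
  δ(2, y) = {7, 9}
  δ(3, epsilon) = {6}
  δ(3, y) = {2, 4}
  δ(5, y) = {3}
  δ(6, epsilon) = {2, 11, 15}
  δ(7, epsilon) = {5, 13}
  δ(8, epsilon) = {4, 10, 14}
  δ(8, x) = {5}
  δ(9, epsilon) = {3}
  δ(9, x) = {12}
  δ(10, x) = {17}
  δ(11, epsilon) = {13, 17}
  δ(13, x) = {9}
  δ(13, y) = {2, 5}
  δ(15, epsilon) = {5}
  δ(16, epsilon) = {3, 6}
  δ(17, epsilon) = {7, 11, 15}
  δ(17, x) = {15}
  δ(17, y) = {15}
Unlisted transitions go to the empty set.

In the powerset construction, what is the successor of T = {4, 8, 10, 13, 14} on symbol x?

{2, 3, 5, 6, 7, 9, 11, 13, 15, 17}

8 on x → {5}.
10 on x → {17}.
13 on x → {9}.
No x-transition from 4, 14.
Union after reading x: {5, 9, 17}.
Now take the epsilon-closure:
From 9 via epsilon: add 3.
From 17 via epsilon: add 7, 11, 15.
From 3 via epsilon: add 6.
From 7 via epsilon: add 13.
From 6 via epsilon: add 2.
No new states can be added; the closed set is {2, 3, 5, 6, 7, 9, 11, 13, 15, 17}.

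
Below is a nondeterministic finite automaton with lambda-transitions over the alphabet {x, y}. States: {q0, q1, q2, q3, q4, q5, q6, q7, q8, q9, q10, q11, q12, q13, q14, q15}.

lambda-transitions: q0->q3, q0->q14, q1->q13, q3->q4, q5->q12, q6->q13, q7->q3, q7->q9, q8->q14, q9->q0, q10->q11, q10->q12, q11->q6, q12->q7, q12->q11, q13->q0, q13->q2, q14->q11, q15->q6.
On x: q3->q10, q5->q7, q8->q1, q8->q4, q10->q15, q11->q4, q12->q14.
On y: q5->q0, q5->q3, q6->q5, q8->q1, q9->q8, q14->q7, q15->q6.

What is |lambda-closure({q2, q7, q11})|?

Start with {q2, q7, q11}.
From q7 via lambda: add q3, q9.
From q11 via lambda: add q6.
From q3 via lambda: add q4.
From q6 via lambda: add q13.
From q9 via lambda: add q0.
From q0 via lambda: add q14.
lambda-closure = {q0, q2, q3, q4, q6, q7, q9, q11, q13, q14}, which has 10 states.

10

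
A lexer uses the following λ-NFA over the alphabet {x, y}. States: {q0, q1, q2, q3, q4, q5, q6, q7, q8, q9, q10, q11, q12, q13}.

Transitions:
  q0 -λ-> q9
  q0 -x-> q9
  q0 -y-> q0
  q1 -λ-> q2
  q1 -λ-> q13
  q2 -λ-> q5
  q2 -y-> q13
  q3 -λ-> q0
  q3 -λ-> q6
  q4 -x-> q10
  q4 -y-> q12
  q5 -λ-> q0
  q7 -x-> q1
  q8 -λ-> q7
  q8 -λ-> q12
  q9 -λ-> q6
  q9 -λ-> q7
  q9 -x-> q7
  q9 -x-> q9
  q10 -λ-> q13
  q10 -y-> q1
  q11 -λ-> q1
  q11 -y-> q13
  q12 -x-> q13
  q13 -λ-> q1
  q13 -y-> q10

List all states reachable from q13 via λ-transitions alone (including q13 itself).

Start with {q13}.
From q13 via λ: add q1.
From q1 via λ: add q2.
From q2 via λ: add q5.
From q5 via λ: add q0.
From q0 via λ: add q9.
From q9 via λ: add q6, q7.
No new states can be added; the closed set is {q0, q1, q2, q5, q6, q7, q9, q13}.

{q0, q1, q2, q5, q6, q7, q9, q13}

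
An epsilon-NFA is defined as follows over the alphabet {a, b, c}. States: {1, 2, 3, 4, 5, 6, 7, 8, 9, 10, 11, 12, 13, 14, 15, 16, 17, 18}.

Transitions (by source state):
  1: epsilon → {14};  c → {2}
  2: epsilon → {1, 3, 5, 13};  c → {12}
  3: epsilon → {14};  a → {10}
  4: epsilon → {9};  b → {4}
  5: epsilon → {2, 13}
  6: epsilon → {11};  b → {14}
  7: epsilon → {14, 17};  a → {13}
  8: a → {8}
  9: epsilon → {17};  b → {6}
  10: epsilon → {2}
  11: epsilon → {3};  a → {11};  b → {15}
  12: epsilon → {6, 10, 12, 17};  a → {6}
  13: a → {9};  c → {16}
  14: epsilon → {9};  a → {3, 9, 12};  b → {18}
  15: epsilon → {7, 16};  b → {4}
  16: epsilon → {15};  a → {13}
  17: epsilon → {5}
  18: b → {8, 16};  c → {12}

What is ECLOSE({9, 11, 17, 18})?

{1, 2, 3, 5, 9, 11, 13, 14, 17, 18}

Start with {9, 11, 17, 18}.
From 11 via epsilon: add 3.
From 17 via epsilon: add 5.
From 3 via epsilon: add 14.
From 5 via epsilon: add 2, 13.
From 2 via epsilon: add 1.
No new states can be added; the closed set is {1, 2, 3, 5, 9, 11, 13, 14, 17, 18}.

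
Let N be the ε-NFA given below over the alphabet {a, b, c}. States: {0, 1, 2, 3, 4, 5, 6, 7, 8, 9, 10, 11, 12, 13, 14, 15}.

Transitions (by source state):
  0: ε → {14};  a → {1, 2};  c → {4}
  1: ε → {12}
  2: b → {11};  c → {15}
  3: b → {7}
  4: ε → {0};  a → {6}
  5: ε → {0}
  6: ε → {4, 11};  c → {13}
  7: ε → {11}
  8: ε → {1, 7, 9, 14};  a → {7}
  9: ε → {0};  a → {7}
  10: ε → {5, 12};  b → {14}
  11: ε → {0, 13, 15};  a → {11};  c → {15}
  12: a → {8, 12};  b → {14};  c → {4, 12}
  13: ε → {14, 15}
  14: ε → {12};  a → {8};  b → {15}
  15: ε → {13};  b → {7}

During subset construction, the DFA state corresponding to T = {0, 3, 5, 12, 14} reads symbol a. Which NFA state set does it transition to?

{0, 1, 2, 7, 8, 9, 11, 12, 13, 14, 15}

0 on a → {1, 2}.
12 on a → {8, 12}.
14 on a → {8}.
No a-transition from 3, 5.
Union after reading a: {1, 2, 8, 12}.
Now take the ε-closure:
From 8 via ε: add 7, 9, 14.
From 7 via ε: add 11.
From 9 via ε: add 0.
From 11 via ε: add 13, 15.
No new states can be added; the closed set is {0, 1, 2, 7, 8, 9, 11, 12, 13, 14, 15}.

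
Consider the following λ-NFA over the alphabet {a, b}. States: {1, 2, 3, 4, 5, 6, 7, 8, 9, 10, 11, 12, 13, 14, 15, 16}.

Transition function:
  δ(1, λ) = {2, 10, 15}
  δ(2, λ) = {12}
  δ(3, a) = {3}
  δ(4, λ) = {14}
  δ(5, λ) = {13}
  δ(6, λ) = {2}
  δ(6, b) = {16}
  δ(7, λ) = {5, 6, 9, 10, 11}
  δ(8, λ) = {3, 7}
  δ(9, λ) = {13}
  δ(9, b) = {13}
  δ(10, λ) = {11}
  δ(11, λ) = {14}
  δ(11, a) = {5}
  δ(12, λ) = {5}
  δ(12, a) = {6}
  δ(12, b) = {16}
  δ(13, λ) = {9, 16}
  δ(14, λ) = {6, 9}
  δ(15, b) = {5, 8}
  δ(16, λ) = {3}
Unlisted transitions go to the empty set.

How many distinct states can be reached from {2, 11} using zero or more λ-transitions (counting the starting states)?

10

Start with {2, 11}.
From 2 via λ: add 12.
From 11 via λ: add 14.
From 12 via λ: add 5.
From 14 via λ: add 6, 9.
From 5 via λ: add 13.
From 13 via λ: add 16.
From 16 via λ: add 3.
λ-closure = {2, 3, 5, 6, 9, 11, 12, 13, 14, 16}, which has 10 states.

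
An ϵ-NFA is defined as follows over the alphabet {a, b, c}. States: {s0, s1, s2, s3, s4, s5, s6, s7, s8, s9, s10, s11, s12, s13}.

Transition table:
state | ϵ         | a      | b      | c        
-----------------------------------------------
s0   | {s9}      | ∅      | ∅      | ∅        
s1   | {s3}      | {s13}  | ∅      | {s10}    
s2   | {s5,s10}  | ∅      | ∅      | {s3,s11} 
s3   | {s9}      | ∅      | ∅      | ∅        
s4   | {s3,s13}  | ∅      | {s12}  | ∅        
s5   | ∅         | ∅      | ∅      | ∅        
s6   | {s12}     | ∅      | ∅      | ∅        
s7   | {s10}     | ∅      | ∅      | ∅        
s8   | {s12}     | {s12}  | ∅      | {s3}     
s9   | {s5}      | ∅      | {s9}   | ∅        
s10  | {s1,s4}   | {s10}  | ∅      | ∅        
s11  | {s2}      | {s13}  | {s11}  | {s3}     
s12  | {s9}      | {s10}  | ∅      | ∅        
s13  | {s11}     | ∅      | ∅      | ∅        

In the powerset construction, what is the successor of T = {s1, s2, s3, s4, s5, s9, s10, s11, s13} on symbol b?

{s1, s2, s3, s4, s5, s9, s10, s11, s12, s13}

s4 on b → {s12}.
s9 on b → {s9}.
s11 on b → {s11}.
No b-transition from s1, s2, s3, s5, s10, s13.
Union after reading b: {s9, s11, s12}.
Now take the ϵ-closure:
From s9 via ϵ: add s5.
From s11 via ϵ: add s2.
From s2 via ϵ: add s10.
From s10 via ϵ: add s1, s4.
From s1 via ϵ: add s3.
From s4 via ϵ: add s13.
No new states can be added; the closed set is {s1, s2, s3, s4, s5, s9, s10, s11, s12, s13}.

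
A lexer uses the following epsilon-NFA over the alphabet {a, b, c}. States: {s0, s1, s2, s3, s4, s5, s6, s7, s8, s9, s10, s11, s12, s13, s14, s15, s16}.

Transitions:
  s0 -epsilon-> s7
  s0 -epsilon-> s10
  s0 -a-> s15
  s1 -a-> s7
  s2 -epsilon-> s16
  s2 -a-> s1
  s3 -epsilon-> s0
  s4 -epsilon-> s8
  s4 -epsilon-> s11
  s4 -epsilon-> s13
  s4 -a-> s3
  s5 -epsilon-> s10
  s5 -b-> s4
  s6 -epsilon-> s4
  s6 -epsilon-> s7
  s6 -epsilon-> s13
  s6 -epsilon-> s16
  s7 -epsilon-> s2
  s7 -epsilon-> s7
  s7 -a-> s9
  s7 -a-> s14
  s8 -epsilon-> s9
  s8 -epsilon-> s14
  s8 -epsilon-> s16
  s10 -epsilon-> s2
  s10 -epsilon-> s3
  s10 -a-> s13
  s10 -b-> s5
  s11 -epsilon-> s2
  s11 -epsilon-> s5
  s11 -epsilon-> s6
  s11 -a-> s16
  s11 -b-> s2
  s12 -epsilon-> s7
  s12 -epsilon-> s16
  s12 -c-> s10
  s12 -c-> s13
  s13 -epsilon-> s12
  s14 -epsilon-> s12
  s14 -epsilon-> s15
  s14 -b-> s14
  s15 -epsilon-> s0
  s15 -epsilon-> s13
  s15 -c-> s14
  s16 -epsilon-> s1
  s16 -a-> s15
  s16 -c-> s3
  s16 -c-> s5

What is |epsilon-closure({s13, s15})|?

Start with {s13, s15}.
From s13 via epsilon: add s12.
From s15 via epsilon: add s0.
From s0 via epsilon: add s7, s10.
From s12 via epsilon: add s16.
From s7 via epsilon: add s2.
From s10 via epsilon: add s3.
From s16 via epsilon: add s1.
epsilon-closure = {s0, s1, s2, s3, s7, s10, s12, s13, s15, s16}, which has 10 states.

10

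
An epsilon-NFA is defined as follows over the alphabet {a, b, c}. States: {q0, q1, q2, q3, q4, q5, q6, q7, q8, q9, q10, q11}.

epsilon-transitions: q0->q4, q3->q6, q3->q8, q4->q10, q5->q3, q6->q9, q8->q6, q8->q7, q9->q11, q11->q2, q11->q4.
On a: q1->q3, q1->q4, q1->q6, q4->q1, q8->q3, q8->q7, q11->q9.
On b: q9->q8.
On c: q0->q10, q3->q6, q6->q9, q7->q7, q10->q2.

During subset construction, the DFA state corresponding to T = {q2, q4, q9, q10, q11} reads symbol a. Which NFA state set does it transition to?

{q1, q2, q4, q9, q10, q11}

q4 on a → {q1}.
q11 on a → {q9}.
No a-transition from q2, q9, q10.
Union after reading a: {q1, q9}.
Now take the epsilon-closure:
From q9 via epsilon: add q11.
From q11 via epsilon: add q2, q4.
From q4 via epsilon: add q10.
No new states can be added; the closed set is {q1, q2, q4, q9, q10, q11}.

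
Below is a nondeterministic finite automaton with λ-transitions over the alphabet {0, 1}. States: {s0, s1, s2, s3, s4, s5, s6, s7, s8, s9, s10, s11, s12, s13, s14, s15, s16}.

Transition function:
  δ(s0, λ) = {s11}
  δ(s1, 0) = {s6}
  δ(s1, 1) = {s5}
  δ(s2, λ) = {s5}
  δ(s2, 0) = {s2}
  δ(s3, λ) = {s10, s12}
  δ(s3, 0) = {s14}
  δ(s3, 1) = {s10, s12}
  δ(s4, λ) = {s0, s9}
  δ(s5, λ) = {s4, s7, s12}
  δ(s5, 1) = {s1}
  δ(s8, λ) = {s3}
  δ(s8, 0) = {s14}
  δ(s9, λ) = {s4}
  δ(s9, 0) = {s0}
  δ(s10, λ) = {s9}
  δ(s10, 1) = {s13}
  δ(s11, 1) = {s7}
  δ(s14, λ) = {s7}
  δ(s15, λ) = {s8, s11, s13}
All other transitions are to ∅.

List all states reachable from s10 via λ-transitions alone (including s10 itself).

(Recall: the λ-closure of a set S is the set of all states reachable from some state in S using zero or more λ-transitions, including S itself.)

Start with {s10}.
From s10 via λ: add s9.
From s9 via λ: add s4.
From s4 via λ: add s0.
From s0 via λ: add s11.
No new states can be added; the closed set is {s0, s4, s9, s10, s11}.

{s0, s4, s9, s10, s11}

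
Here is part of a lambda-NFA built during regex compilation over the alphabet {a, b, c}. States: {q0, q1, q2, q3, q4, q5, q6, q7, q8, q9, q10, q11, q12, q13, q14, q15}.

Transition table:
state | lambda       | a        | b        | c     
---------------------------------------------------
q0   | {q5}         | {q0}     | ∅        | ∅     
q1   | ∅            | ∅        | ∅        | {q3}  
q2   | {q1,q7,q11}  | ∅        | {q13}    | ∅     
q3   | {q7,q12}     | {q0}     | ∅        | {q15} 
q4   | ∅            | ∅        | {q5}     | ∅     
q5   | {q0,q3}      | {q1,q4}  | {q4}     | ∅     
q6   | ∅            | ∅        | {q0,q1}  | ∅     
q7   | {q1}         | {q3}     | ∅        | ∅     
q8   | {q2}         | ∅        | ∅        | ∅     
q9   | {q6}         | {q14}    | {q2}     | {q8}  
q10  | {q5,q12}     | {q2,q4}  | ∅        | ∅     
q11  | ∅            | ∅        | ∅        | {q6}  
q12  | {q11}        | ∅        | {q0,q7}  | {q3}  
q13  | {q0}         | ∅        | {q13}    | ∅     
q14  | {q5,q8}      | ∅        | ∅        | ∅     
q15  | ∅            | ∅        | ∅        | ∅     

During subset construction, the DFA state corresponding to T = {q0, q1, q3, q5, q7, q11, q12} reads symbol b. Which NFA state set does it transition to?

q5 on b → {q4}.
q12 on b → {q0, q7}.
No b-transition from q0, q1, q3, q7, q11.
Union after reading b: {q0, q4, q7}.
Now take the lambda-closure:
From q0 via lambda: add q5.
From q7 via lambda: add q1.
From q5 via lambda: add q3.
From q3 via lambda: add q12.
From q12 via lambda: add q11.
No new states can be added; the closed set is {q0, q1, q3, q4, q5, q7, q11, q12}.

{q0, q1, q3, q4, q5, q7, q11, q12}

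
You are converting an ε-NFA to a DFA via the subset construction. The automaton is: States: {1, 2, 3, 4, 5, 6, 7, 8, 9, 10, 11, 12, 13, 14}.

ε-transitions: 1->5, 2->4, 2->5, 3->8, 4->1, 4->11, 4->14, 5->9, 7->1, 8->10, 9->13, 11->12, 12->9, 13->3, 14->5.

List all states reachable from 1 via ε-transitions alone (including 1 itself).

Start with {1}.
From 1 via ε: add 5.
From 5 via ε: add 9.
From 9 via ε: add 13.
From 13 via ε: add 3.
From 3 via ε: add 8.
From 8 via ε: add 10.
No new states can be added; the closed set is {1, 3, 5, 8, 9, 10, 13}.

{1, 3, 5, 8, 9, 10, 13}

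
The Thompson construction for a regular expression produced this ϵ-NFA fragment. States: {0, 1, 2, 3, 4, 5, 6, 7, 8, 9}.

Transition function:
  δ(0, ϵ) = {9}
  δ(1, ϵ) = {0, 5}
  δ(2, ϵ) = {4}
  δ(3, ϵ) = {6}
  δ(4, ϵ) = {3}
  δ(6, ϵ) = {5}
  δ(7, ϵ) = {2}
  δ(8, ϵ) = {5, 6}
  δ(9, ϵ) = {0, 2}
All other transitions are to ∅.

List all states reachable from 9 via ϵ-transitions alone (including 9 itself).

{0, 2, 3, 4, 5, 6, 9}

Start with {9}.
From 9 via ϵ: add 0, 2.
From 2 via ϵ: add 4.
From 4 via ϵ: add 3.
From 3 via ϵ: add 6.
From 6 via ϵ: add 5.
No new states can be added; the closed set is {0, 2, 3, 4, 5, 6, 9}.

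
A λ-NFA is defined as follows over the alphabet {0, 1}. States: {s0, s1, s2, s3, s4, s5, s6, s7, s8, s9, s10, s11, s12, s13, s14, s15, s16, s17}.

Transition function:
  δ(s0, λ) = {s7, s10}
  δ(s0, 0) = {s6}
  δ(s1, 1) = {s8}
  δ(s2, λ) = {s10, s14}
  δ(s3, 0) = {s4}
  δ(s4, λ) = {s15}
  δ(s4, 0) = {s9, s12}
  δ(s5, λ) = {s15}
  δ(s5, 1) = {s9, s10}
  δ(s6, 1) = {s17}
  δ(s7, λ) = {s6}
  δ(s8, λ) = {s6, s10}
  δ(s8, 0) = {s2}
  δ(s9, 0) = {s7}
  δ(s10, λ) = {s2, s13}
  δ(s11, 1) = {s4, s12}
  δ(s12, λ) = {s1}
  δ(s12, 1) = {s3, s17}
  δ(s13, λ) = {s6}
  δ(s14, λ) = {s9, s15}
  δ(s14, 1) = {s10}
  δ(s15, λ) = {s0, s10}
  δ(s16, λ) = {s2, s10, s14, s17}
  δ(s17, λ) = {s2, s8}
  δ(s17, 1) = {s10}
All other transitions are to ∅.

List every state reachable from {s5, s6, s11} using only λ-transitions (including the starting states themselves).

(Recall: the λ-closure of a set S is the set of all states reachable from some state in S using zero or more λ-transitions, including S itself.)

Start with {s5, s6, s11}.
From s5 via λ: add s15.
From s15 via λ: add s0, s10.
From s0 via λ: add s7.
From s10 via λ: add s2, s13.
From s2 via λ: add s14.
From s14 via λ: add s9.
No new states can be added; the closed set is {s0, s2, s5, s6, s7, s9, s10, s11, s13, s14, s15}.

{s0, s2, s5, s6, s7, s9, s10, s11, s13, s14, s15}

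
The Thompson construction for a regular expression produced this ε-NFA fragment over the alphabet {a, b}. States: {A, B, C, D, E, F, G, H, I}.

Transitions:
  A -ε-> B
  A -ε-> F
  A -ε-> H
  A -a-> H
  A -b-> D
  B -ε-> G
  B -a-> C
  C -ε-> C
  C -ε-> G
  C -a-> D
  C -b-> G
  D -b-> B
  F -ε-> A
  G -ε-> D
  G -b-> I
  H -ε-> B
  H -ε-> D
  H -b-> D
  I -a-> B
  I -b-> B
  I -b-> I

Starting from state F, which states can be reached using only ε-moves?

{A, B, D, F, G, H}

Start with {F}.
From F via ε: add A.
From A via ε: add B, H.
From B via ε: add G.
From H via ε: add D.
No new states can be added; the closed set is {A, B, D, F, G, H}.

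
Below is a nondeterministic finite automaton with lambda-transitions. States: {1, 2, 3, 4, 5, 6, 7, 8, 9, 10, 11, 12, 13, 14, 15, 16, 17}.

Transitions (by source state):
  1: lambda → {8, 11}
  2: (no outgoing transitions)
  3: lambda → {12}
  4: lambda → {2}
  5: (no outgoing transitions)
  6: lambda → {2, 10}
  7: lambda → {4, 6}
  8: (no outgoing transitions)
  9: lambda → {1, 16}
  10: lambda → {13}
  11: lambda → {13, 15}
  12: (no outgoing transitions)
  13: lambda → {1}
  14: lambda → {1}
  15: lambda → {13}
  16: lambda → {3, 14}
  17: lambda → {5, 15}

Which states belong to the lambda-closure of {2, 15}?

Start with {2, 15}.
From 15 via lambda: add 13.
From 13 via lambda: add 1.
From 1 via lambda: add 8, 11.
No new states can be added; the closed set is {1, 2, 8, 11, 13, 15}.

{1, 2, 8, 11, 13, 15}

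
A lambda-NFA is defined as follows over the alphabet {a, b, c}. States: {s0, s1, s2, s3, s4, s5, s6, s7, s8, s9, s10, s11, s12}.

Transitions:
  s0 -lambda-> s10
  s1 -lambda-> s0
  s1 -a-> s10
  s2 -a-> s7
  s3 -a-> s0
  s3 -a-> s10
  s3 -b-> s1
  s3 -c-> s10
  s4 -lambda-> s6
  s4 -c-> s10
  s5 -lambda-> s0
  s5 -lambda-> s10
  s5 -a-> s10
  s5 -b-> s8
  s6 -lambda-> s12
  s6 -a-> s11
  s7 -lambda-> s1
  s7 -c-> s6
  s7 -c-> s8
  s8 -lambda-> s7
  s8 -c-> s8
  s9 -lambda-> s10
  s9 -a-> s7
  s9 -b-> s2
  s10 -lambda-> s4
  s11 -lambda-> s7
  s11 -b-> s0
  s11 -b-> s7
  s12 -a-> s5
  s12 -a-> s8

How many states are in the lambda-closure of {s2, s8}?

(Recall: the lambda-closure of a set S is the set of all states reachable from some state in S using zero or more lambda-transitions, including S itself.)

Start with {s2, s8}.
From s8 via lambda: add s7.
From s7 via lambda: add s1.
From s1 via lambda: add s0.
From s0 via lambda: add s10.
From s10 via lambda: add s4.
From s4 via lambda: add s6.
From s6 via lambda: add s12.
lambda-closure = {s0, s1, s2, s4, s6, s7, s8, s10, s12}, which has 9 states.

9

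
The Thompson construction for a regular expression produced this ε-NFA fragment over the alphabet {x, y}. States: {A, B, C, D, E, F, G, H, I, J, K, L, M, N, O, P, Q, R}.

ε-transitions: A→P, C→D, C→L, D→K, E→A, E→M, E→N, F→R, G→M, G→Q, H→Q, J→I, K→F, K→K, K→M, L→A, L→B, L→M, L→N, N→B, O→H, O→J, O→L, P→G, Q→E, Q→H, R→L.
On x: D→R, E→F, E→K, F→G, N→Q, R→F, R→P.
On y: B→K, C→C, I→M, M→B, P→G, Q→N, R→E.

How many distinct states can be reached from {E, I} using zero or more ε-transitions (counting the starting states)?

10

Start with {E, I}.
From E via ε: add A, M, N.
From A via ε: add P.
From N via ε: add B.
From P via ε: add G.
From G via ε: add Q.
From Q via ε: add H.
ε-closure = {A, B, E, G, H, I, M, N, P, Q}, which has 10 states.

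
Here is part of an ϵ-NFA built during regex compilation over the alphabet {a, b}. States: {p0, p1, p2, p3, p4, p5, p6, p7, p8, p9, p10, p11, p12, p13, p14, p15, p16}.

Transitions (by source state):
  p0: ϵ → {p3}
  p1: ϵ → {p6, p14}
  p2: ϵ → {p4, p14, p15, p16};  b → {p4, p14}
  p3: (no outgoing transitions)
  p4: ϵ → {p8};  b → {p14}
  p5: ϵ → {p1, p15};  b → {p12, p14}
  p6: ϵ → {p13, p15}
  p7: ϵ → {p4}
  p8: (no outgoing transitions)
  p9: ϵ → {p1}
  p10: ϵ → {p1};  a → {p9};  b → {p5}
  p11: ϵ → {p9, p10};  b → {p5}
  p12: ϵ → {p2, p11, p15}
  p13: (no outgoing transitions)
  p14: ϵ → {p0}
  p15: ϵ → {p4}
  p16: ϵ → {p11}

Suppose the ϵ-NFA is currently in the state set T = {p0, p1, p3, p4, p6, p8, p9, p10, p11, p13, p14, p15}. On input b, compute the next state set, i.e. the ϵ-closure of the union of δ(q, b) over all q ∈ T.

p4 on b → {p14}.
p10 on b → {p5}.
p11 on b → {p5}.
No b-transition from p0, p1, p3, p6, p8, p9, p13, p14, p15.
Union after reading b: {p5, p14}.
Now take the ϵ-closure:
From p5 via ϵ: add p1, p15.
From p14 via ϵ: add p0.
From p0 via ϵ: add p3.
From p1 via ϵ: add p6.
From p15 via ϵ: add p4.
From p4 via ϵ: add p8.
From p6 via ϵ: add p13.
No new states can be added; the closed set is {p0, p1, p3, p4, p5, p6, p8, p13, p14, p15}.

{p0, p1, p3, p4, p5, p6, p8, p13, p14, p15}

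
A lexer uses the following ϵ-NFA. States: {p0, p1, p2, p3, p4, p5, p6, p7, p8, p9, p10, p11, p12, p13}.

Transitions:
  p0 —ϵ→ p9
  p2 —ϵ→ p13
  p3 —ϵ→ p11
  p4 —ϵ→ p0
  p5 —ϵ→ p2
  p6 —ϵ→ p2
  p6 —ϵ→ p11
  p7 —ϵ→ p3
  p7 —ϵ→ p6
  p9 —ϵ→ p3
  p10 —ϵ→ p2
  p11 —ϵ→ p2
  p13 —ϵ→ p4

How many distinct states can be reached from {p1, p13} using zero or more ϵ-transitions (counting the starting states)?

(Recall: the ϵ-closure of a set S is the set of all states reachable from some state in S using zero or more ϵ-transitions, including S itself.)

8

Start with {p1, p13}.
From p13 via ϵ: add p4.
From p4 via ϵ: add p0.
From p0 via ϵ: add p9.
From p9 via ϵ: add p3.
From p3 via ϵ: add p11.
From p11 via ϵ: add p2.
ϵ-closure = {p0, p1, p2, p3, p4, p9, p11, p13}, which has 8 states.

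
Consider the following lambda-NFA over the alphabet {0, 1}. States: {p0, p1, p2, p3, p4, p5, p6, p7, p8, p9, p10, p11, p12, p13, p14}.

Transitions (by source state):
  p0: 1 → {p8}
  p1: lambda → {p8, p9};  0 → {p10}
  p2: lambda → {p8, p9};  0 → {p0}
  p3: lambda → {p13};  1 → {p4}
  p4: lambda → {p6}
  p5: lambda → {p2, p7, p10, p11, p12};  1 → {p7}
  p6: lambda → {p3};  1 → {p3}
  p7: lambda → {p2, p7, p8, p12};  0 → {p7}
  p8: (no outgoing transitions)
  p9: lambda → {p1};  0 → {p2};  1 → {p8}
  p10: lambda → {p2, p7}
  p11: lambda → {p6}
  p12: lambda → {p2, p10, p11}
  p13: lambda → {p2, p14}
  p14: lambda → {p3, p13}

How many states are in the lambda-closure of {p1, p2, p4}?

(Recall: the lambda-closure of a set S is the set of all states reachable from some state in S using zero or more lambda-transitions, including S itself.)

Start with {p1, p2, p4}.
From p1 via lambda: add p8, p9.
From p4 via lambda: add p6.
From p6 via lambda: add p3.
From p3 via lambda: add p13.
From p13 via lambda: add p14.
lambda-closure = {p1, p2, p3, p4, p6, p8, p9, p13, p14}, which has 9 states.

9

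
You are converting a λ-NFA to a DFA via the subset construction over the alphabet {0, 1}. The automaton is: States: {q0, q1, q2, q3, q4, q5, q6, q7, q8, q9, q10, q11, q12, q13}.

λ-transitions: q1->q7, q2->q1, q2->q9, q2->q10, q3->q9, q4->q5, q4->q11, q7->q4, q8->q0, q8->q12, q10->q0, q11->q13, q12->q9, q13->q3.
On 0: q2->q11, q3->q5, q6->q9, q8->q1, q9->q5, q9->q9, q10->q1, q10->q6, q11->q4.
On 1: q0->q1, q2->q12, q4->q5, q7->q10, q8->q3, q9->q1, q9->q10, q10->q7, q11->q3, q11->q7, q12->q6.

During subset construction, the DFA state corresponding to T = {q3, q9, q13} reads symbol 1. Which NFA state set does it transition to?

q9 on 1 → {q1, q10}.
No 1-transition from q3, q13.
Union after reading 1: {q1, q10}.
Now take the λ-closure:
From q1 via λ: add q7.
From q10 via λ: add q0.
From q7 via λ: add q4.
From q4 via λ: add q5, q11.
From q11 via λ: add q13.
From q13 via λ: add q3.
From q3 via λ: add q9.
No new states can be added; the closed set is {q0, q1, q3, q4, q5, q7, q9, q10, q11, q13}.

{q0, q1, q3, q4, q5, q7, q9, q10, q11, q13}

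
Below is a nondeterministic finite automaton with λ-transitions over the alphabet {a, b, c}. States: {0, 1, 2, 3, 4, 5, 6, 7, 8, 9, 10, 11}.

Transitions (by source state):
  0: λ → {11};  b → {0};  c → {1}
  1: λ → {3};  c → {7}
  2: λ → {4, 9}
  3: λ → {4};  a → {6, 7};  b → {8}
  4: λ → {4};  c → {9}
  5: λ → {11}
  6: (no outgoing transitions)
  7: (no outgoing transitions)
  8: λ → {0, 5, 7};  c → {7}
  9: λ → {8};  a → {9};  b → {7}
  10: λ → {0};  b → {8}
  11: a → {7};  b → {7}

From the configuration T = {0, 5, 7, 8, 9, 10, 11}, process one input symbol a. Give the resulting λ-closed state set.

9 on a → {9}.
11 on a → {7}.
No a-transition from 0, 5, 7, 8, 10.
Union after reading a: {7, 9}.
Now take the λ-closure:
From 9 via λ: add 8.
From 8 via λ: add 0, 5.
From 0 via λ: add 11.
No new states can be added; the closed set is {0, 5, 7, 8, 9, 11}.

{0, 5, 7, 8, 9, 11}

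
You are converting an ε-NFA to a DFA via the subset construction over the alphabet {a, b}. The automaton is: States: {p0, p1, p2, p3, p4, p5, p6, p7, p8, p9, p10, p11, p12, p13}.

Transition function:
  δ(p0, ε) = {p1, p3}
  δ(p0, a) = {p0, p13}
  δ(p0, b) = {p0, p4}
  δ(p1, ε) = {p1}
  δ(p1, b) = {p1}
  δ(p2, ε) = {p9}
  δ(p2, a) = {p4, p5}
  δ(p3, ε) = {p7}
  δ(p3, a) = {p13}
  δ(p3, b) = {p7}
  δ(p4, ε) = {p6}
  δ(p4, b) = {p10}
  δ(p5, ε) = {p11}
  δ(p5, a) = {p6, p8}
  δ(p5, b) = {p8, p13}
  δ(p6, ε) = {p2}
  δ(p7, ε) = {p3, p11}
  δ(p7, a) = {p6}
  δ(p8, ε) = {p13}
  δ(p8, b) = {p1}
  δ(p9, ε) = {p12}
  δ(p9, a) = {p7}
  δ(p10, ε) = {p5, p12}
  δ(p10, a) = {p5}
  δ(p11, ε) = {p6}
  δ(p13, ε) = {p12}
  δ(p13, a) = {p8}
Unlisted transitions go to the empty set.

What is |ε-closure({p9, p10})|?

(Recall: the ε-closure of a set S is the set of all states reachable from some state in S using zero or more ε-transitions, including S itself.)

Start with {p9, p10}.
From p9 via ε: add p12.
From p10 via ε: add p5.
From p5 via ε: add p11.
From p11 via ε: add p6.
From p6 via ε: add p2.
ε-closure = {p2, p5, p6, p9, p10, p11, p12}, which has 7 states.

7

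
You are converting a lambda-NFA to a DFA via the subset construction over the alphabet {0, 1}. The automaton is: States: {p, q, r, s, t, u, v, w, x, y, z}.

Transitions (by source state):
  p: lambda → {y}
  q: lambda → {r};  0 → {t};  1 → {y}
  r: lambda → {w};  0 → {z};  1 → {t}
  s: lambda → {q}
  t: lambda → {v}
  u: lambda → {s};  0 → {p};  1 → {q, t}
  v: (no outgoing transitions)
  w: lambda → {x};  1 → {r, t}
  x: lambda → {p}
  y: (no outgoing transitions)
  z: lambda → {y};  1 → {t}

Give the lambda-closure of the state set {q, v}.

{p, q, r, v, w, x, y}

Start with {q, v}.
From q via lambda: add r.
From r via lambda: add w.
From w via lambda: add x.
From x via lambda: add p.
From p via lambda: add y.
No new states can be added; the closed set is {p, q, r, v, w, x, y}.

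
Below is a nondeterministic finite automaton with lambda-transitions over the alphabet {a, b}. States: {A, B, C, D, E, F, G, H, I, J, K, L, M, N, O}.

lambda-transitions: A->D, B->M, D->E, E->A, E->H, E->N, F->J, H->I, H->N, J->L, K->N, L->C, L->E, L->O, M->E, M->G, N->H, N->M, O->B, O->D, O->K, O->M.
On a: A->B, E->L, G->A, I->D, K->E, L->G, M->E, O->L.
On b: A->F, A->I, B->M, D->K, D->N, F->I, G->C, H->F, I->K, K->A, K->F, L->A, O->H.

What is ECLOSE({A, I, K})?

Start with {A, I, K}.
From A via lambda: add D.
From K via lambda: add N.
From D via lambda: add E.
From N via lambda: add H, M.
From M via lambda: add G.
No new states can be added; the closed set is {A, D, E, G, H, I, K, M, N}.

{A, D, E, G, H, I, K, M, N}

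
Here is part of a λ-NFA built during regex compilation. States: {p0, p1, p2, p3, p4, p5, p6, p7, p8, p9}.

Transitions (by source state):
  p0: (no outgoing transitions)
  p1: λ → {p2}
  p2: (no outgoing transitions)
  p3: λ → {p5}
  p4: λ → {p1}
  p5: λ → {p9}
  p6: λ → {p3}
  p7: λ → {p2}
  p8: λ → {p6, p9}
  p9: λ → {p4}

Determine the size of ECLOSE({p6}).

7

Start with {p6}.
From p6 via λ: add p3.
From p3 via λ: add p5.
From p5 via λ: add p9.
From p9 via λ: add p4.
From p4 via λ: add p1.
From p1 via λ: add p2.
λ-closure = {p1, p2, p3, p4, p5, p6, p9}, which has 7 states.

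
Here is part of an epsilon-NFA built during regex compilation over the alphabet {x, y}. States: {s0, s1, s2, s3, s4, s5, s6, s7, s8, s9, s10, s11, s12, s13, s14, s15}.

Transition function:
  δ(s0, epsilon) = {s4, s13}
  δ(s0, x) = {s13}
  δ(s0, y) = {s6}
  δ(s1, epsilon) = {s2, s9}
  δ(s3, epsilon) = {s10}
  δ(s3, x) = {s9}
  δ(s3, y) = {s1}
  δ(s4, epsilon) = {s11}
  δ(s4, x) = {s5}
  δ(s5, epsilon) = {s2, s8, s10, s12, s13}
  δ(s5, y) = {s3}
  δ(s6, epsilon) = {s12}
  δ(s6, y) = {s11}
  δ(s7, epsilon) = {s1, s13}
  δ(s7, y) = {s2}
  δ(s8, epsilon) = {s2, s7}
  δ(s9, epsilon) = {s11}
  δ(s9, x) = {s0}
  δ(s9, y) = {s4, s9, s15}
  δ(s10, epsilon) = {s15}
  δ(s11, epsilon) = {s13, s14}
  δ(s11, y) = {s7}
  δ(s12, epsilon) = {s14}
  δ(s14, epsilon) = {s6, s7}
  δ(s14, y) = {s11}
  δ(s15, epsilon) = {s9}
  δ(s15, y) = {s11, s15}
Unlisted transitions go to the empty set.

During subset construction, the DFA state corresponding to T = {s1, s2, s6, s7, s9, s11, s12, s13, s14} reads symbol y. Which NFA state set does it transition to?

s6 on y → {s11}.
s7 on y → {s2}.
s9 on y → {s4, s9, s15}.
s11 on y → {s7}.
s14 on y → {s11}.
No y-transition from s1, s2, s12, s13.
Union after reading y: {s2, s4, s7, s9, s11, s15}.
Now take the epsilon-closure:
From s7 via epsilon: add s1, s13.
From s11 via epsilon: add s14.
From s14 via epsilon: add s6.
From s6 via epsilon: add s12.
No new states can be added; the closed set is {s1, s2, s4, s6, s7, s9, s11, s12, s13, s14, s15}.

{s1, s2, s4, s6, s7, s9, s11, s12, s13, s14, s15}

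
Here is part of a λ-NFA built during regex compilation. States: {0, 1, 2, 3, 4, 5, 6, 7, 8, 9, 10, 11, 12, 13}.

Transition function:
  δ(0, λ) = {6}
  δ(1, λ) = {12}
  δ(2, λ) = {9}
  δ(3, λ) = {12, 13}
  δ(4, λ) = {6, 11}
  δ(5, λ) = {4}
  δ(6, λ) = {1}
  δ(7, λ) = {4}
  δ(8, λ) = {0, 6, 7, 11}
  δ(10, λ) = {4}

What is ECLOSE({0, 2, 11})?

{0, 1, 2, 6, 9, 11, 12}

Start with {0, 2, 11}.
From 0 via λ: add 6.
From 2 via λ: add 9.
From 6 via λ: add 1.
From 1 via λ: add 12.
No new states can be added; the closed set is {0, 1, 2, 6, 9, 11, 12}.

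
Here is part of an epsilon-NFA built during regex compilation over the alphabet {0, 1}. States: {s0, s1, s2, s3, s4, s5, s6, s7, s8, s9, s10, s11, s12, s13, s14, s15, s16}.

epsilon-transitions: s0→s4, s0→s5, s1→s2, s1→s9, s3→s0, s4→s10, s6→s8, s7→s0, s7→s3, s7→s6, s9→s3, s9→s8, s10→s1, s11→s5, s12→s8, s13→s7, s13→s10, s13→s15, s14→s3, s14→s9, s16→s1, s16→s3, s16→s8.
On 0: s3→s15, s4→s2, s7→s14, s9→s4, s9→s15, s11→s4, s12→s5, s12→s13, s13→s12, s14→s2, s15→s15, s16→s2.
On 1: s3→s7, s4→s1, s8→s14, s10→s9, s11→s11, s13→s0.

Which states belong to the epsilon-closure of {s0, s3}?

{s0, s1, s2, s3, s4, s5, s8, s9, s10}

Start with {s0, s3}.
From s0 via epsilon: add s4, s5.
From s4 via epsilon: add s10.
From s10 via epsilon: add s1.
From s1 via epsilon: add s2, s9.
From s9 via epsilon: add s8.
No new states can be added; the closed set is {s0, s1, s2, s3, s4, s5, s8, s9, s10}.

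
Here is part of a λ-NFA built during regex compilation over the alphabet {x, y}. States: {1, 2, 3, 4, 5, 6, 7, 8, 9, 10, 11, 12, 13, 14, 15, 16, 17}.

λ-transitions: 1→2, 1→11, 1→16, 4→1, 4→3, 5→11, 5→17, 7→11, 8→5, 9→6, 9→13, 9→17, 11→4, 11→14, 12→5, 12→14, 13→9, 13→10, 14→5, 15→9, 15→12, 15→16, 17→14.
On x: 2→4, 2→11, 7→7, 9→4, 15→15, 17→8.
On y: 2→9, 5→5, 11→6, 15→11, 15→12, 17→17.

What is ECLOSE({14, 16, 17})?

{1, 2, 3, 4, 5, 11, 14, 16, 17}

Start with {14, 16, 17}.
From 14 via λ: add 5.
From 5 via λ: add 11.
From 11 via λ: add 4.
From 4 via λ: add 1, 3.
From 1 via λ: add 2.
No new states can be added; the closed set is {1, 2, 3, 4, 5, 11, 14, 16, 17}.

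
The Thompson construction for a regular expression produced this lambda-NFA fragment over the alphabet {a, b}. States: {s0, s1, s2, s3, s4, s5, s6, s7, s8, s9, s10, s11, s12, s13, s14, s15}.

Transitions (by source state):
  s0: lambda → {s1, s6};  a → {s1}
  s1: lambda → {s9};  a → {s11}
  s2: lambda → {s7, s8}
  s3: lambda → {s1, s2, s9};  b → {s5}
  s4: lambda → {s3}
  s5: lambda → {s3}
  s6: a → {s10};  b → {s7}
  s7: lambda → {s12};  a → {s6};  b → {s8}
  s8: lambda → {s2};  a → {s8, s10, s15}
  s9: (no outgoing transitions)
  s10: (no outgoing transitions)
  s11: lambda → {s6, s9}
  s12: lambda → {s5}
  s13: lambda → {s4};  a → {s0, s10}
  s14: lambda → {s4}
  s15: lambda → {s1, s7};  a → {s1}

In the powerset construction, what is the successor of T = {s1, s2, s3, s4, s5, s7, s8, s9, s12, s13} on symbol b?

{s1, s2, s3, s5, s7, s8, s9, s12}

s3 on b → {s5}.
s7 on b → {s8}.
No b-transition from s1, s2, s4, s5, s8, s9, s12, s13.
Union after reading b: {s5, s8}.
Now take the lambda-closure:
From s5 via lambda: add s3.
From s8 via lambda: add s2.
From s2 via lambda: add s7.
From s3 via lambda: add s1, s9.
From s7 via lambda: add s12.
No new states can be added; the closed set is {s1, s2, s3, s5, s7, s8, s9, s12}.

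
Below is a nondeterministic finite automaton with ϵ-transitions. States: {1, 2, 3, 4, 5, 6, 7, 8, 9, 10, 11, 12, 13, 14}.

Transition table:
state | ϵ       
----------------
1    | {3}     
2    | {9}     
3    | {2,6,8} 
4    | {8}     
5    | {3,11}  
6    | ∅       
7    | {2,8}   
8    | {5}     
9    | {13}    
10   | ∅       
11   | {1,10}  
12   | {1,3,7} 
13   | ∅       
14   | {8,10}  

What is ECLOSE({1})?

{1, 2, 3, 5, 6, 8, 9, 10, 11, 13}

Start with {1}.
From 1 via ϵ: add 3.
From 3 via ϵ: add 2, 6, 8.
From 2 via ϵ: add 9.
From 8 via ϵ: add 5.
From 5 via ϵ: add 11.
From 9 via ϵ: add 13.
From 11 via ϵ: add 10.
No new states can be added; the closed set is {1, 2, 3, 5, 6, 8, 9, 10, 11, 13}.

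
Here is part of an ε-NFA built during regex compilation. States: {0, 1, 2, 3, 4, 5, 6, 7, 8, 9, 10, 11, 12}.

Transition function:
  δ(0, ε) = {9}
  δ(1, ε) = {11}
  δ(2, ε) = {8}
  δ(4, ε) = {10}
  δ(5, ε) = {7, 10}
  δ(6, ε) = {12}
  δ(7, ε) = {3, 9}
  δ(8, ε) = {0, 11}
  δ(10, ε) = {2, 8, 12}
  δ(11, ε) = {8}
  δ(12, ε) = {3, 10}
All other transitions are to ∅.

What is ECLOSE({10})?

Start with {10}.
From 10 via ε: add 2, 8, 12.
From 8 via ε: add 0, 11.
From 12 via ε: add 3.
From 0 via ε: add 9.
No new states can be added; the closed set is {0, 2, 3, 8, 9, 10, 11, 12}.

{0, 2, 3, 8, 9, 10, 11, 12}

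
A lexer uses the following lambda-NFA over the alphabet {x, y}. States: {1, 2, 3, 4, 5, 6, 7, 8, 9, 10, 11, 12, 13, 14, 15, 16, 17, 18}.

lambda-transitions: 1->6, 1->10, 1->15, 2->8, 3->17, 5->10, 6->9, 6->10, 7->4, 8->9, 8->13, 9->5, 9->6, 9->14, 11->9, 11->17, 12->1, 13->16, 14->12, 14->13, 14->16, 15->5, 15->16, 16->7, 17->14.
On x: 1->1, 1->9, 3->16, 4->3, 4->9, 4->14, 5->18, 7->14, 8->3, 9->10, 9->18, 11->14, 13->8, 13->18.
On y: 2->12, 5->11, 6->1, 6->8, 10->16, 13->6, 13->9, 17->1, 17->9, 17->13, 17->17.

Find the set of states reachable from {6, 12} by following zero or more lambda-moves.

{1, 4, 5, 6, 7, 9, 10, 12, 13, 14, 15, 16}

Start with {6, 12}.
From 6 via lambda: add 9, 10.
From 12 via lambda: add 1.
From 1 via lambda: add 15.
From 9 via lambda: add 5, 14.
From 14 via lambda: add 13, 16.
From 16 via lambda: add 7.
From 7 via lambda: add 4.
No new states can be added; the closed set is {1, 4, 5, 6, 7, 9, 10, 12, 13, 14, 15, 16}.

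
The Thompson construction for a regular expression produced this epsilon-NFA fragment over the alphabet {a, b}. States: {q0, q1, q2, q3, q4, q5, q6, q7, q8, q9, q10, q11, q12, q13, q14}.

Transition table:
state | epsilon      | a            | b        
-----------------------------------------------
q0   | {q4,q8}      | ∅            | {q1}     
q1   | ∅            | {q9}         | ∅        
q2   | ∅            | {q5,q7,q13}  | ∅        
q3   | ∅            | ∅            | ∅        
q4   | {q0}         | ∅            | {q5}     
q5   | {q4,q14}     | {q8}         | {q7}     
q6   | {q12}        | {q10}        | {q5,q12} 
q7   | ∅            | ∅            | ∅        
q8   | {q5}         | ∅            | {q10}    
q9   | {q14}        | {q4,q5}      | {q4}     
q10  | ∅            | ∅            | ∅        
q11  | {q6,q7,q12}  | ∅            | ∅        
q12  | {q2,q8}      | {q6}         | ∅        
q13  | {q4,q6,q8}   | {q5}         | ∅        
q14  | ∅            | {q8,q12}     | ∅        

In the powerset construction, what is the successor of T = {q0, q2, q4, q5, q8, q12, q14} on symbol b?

{q0, q1, q4, q5, q7, q8, q10, q14}

q0 on b → {q1}.
q4 on b → {q5}.
q5 on b → {q7}.
q8 on b → {q10}.
No b-transition from q2, q12, q14.
Union after reading b: {q1, q5, q7, q10}.
Now take the epsilon-closure:
From q5 via epsilon: add q4, q14.
From q4 via epsilon: add q0.
From q0 via epsilon: add q8.
No new states can be added; the closed set is {q0, q1, q4, q5, q7, q8, q10, q14}.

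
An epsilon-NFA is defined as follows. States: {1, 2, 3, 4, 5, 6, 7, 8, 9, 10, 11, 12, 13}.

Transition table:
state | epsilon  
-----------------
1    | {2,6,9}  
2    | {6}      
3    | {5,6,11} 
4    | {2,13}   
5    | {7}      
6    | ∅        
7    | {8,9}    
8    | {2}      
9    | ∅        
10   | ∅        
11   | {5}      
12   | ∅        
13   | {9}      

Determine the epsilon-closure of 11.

{2, 5, 6, 7, 8, 9, 11}

Start with {11}.
From 11 via epsilon: add 5.
From 5 via epsilon: add 7.
From 7 via epsilon: add 8, 9.
From 8 via epsilon: add 2.
From 2 via epsilon: add 6.
No new states can be added; the closed set is {2, 5, 6, 7, 8, 9, 11}.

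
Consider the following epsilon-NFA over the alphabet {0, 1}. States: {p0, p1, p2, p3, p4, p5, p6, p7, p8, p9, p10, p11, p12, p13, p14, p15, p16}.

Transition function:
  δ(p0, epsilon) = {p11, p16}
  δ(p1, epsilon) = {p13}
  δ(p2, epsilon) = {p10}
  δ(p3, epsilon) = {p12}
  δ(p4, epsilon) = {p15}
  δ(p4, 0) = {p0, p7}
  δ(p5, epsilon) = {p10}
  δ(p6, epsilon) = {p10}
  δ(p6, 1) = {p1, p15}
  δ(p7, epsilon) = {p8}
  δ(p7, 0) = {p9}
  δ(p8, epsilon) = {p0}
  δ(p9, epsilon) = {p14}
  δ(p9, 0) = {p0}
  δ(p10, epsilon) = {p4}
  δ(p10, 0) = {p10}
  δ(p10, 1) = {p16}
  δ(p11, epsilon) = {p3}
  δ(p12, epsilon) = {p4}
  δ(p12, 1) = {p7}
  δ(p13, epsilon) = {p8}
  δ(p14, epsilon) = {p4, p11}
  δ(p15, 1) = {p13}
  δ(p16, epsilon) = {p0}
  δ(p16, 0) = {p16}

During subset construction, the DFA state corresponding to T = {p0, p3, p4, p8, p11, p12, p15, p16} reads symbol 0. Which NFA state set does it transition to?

{p0, p3, p4, p7, p8, p11, p12, p15, p16}

p4 on 0 → {p0, p7}.
p16 on 0 → {p16}.
No 0-transition from p0, p3, p8, p11, p12, p15.
Union after reading 0: {p0, p7, p16}.
Now take the epsilon-closure:
From p0 via epsilon: add p11.
From p7 via epsilon: add p8.
From p11 via epsilon: add p3.
From p3 via epsilon: add p12.
From p12 via epsilon: add p4.
From p4 via epsilon: add p15.
No new states can be added; the closed set is {p0, p3, p4, p7, p8, p11, p12, p15, p16}.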